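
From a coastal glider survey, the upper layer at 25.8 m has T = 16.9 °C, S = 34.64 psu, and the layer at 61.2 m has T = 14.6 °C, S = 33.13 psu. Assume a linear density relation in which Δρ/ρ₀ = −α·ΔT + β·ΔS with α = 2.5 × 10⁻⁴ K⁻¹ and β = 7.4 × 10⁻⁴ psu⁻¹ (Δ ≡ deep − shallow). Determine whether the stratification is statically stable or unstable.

unstable

ΔT = 14.6 − 16.9 = -2.3 K and ΔS = 33.13 − 34.64 = -1.51 psu (deep − shallow).
−αΔT = 5.75 × 10⁻⁴; βΔS = -1.1174 × 10⁻³; sum Δρ/ρ₀ = -5.424 × 10⁻⁴.
Δρ/ρ₀ < 0, so Δρ < 0: deeper water is lighter → statically unstable; the column would overturn.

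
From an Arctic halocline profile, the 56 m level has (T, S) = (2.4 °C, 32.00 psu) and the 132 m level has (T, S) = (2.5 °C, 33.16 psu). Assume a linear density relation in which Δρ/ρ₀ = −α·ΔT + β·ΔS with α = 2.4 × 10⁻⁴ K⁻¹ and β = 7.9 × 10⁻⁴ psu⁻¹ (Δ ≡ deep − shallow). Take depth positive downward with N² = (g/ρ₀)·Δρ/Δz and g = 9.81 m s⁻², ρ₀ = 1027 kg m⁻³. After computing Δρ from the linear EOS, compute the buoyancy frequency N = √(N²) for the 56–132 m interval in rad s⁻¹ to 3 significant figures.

ΔT = +0.1 K, ΔS = +1.16 psu (deep − shallow).
Δρ/ρ₀ = −αΔT + βΔS = -2.40 × 10⁻⁵ + 9.164 × 10⁻⁴ = 8.924 × 10⁻⁴, so Δρ ≈ 0.9165 kg m⁻³.
N² = (g/ρ₀)·Δρ/Δz = g·(Δρ/ρ₀)/Δz = 9.81 × 8.924 × 10⁻⁴ / 76 = 1.1519 × 10⁻⁴ s⁻².
N = √(1.1519 × 10⁻⁴) = 0.010733 rad s⁻¹ ≈ 0.0107 rad s⁻¹.

0.0107 rad s⁻¹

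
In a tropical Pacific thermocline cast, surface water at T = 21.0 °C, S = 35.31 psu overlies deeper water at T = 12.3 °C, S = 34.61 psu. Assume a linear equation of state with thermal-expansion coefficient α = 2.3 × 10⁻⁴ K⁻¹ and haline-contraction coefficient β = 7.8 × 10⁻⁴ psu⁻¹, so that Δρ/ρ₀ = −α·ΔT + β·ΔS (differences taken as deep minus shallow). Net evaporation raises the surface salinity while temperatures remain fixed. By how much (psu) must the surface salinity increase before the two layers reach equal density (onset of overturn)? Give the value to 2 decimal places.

1.87 psu

Neutral buoyancy requires −α(T_deep − T_surf) + β(S_deep − S_surf′) = 0.
S_surf′ = S_deep − (α/β)·ΔT = 34.61 − (2.3 × 10⁻⁴/7.8 × 10⁻⁴)·(-8.7) = 37.1754 psu.
Increase required: 37.1754 − 35.31 = 1.8654 psu.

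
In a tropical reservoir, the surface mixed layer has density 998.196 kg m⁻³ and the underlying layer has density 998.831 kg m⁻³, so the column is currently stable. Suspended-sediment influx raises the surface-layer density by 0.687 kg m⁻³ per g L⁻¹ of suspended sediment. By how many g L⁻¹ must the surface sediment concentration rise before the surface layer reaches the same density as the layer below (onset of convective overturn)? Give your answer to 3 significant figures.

0.924 g L⁻¹

Density deficit of the surface layer: 998.831 − 998.196 = 0.635 kg m⁻³.
Required change = 0.635 / 0.687 = 0.924 g L⁻¹.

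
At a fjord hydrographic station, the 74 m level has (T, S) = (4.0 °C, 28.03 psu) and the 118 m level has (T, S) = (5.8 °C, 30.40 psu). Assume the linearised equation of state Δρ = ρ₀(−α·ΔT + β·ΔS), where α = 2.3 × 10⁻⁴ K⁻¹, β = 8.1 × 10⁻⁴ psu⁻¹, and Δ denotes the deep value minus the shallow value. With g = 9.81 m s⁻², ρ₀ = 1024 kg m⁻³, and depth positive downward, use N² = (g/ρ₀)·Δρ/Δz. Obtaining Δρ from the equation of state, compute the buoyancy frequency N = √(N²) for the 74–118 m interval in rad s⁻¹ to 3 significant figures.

ΔT = +1.8 K, ΔS = +2.37 psu (deep − shallow).
Δρ/ρ₀ = −αΔT + βΔS = -4.14 × 10⁻⁴ + 1.9197 × 10⁻³ = 1.5057 × 10⁻³, so Δρ ≈ 1.542 kg m⁻³.
N² = (g/ρ₀)·Δρ/Δz = g·(Δρ/ρ₀)/Δz = 9.81 × 1.5057 × 10⁻³ / 44 = 3.3570 × 10⁻⁴ s⁻².
N = √(3.3570 × 10⁻⁴) = 0.018322 rad s⁻¹ ≈ 0.0183 rad s⁻¹.

0.0183 rad s⁻¹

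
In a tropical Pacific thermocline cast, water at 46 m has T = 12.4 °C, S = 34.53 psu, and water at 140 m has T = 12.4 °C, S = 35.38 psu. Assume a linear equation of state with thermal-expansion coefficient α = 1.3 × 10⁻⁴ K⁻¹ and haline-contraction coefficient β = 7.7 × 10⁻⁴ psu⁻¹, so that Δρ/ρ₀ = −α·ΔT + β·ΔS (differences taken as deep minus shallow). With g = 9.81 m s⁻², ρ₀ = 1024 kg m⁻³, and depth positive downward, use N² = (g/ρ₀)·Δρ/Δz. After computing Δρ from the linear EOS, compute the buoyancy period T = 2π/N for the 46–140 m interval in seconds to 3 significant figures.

ΔT = +0.0 K, ΔS = +0.85 psu (deep − shallow).
Δρ/ρ₀ = −αΔT + βΔS = 0 + 6.545 × 10⁻⁴ = 6.545 × 10⁻⁴, so Δρ ≈ 0.6702 kg m⁻³.
N² = (g/ρ₀)·Δρ/Δz = g·(Δρ/ρ₀)/Δz = 9.81 × 6.545 × 10⁻⁴ / 94 = 6.8305 × 10⁻⁵ s⁻².
N = √(6.8305 × 10⁻⁵) = 8.2647 × 10⁻³ rad s⁻¹ → T = 2π/N = 760.24 s ≈ 760 s.

760 s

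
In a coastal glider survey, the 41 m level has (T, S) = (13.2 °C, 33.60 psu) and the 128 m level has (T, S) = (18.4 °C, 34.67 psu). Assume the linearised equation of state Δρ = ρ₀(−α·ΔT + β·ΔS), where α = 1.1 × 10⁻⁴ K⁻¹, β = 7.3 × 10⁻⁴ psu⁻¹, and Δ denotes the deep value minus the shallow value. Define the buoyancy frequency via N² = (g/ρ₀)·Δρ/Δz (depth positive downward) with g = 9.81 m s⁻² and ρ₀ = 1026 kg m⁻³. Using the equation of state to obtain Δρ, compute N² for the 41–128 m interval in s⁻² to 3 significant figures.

2.36 × 10⁻⁵ s⁻²

ΔT = +5.2 K, ΔS = +1.07 psu (deep − shallow).
Δρ/ρ₀ = −αΔT + βΔS = -5.72 × 10⁻⁴ + 7.811 × 10⁻⁴ = 2.091 × 10⁻⁴, so Δρ ≈ 0.2145 kg m⁻³.
N² = (g/ρ₀)·Δρ/Δz = g·(Δρ/ρ₀)/Δz = 9.81 × 2.091 × 10⁻⁴ / 87 = 2.3578 × 10⁻⁵ s⁻² ≈ 2.36 × 10⁻⁵ s⁻².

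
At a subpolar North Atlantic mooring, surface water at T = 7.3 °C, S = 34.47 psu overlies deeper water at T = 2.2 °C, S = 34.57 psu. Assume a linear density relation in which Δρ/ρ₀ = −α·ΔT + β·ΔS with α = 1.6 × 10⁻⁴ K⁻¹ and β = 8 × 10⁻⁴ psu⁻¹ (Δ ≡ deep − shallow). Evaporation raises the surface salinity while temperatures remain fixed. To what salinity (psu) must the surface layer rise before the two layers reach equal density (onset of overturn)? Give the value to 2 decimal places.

35.59 psu

Neutral buoyancy requires −α(T_deep − T_surf) + β(S_deep − S_surf′) = 0.
S_surf′ = S_deep − (α/β)·ΔT = 34.57 − (1.6 × 10⁻⁴/8 × 10⁻⁴)·(-5.1) = 35.5900 psu.
Increase required: 35.5900 − 34.47 = 1.1200 psu.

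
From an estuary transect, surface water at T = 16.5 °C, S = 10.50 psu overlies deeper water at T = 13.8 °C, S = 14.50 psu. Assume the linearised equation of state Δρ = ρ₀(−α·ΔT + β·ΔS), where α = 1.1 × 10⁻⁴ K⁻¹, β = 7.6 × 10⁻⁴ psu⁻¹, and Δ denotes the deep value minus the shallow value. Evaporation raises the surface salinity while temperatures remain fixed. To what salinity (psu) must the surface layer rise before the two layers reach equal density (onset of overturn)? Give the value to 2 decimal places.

14.89 psu

Neutral buoyancy requires −α(T_deep − T_surf) + β(S_deep − S_surf′) = 0.
S_surf′ = S_deep − (α/β)·ΔT = 14.50 − (1.1 × 10⁻⁴/7.6 × 10⁻⁴)·(-2.7) = 14.8908 psu.
Increase required: 14.8908 − 10.50 = 4.3908 psu.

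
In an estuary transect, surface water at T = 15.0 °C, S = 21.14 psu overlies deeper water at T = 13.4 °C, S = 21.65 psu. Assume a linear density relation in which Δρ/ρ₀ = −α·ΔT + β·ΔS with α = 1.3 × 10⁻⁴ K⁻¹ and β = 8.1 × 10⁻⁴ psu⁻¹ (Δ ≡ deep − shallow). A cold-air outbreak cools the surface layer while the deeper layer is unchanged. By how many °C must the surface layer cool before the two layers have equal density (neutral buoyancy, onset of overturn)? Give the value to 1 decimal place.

4.8 °C

Neutral buoyancy requires Δρ = 0, i.e. −α(T_deep − T_surf′) + β(S_deep − S_surf) = 0.
T_surf′ = T_deep − (β/α)·ΔS = 13.4 − (8.1 × 10⁻⁴/1.3 × 10⁻⁴)·(+0.51) = 10.222 °C.
Cooling required: 15.0 − (10.222) = 4.778 °C.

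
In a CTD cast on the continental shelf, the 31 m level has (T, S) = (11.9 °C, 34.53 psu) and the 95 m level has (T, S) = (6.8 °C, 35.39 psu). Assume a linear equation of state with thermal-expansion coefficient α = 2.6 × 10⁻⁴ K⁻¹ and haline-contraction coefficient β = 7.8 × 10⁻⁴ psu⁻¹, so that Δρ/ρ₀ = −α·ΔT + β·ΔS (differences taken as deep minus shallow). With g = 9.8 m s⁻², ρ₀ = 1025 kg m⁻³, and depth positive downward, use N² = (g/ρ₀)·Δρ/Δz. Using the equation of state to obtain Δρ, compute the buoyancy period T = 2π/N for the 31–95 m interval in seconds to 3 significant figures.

ΔT = -5.1 K, ΔS = +0.86 psu (deep − shallow).
Δρ/ρ₀ = −αΔT + βΔS = 1.326 × 10⁻³ + 6.708 × 10⁻⁴ = 1.9968 × 10⁻³, so Δρ ≈ 2.047 kg m⁻³.
N² = (g/ρ₀)·Δρ/Δz = g·(Δρ/ρ₀)/Δz = 9.8 × 1.9968 × 10⁻³ / 64 = 3.0576 × 10⁻⁴ s⁻².
N = √(3.0576 × 10⁻⁴) = 0.017486 rad s⁻¹ → T = 2π/N = 359.33 s ≈ 359 s.

359 s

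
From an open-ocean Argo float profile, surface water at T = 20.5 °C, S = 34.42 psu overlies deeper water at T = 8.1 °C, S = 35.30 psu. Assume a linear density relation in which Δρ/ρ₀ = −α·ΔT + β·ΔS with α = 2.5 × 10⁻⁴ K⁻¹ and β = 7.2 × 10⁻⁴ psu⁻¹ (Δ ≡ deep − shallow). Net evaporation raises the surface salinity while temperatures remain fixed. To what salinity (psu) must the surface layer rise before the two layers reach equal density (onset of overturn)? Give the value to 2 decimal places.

39.61 psu

Neutral buoyancy requires −α(T_deep − T_surf) + β(S_deep − S_surf′) = 0.
S_surf′ = S_deep − (α/β)·ΔT = 35.30 − (2.5 × 10⁻⁴/7.2 × 10⁻⁴)·(-12.4) = 39.6056 psu.
Increase required: 39.6056 − 34.42 = 5.1856 psu.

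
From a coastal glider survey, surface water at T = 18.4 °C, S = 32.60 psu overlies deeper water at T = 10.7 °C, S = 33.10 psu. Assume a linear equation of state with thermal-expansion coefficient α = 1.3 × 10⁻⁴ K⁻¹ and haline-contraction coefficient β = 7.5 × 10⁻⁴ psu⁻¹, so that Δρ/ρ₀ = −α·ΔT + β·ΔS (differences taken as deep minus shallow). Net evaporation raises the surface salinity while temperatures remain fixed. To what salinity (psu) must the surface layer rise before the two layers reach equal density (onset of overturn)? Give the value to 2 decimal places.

Neutral buoyancy requires −α(T_deep − T_surf) + β(S_deep − S_surf′) = 0.
S_surf′ = S_deep − (α/β)·ΔT = 33.10 − (1.3 × 10⁻⁴/7.5 × 10⁻⁴)·(-7.7) = 34.4347 psu.
Increase required: 34.4347 − 32.60 = 1.8347 psu.

34.43 psu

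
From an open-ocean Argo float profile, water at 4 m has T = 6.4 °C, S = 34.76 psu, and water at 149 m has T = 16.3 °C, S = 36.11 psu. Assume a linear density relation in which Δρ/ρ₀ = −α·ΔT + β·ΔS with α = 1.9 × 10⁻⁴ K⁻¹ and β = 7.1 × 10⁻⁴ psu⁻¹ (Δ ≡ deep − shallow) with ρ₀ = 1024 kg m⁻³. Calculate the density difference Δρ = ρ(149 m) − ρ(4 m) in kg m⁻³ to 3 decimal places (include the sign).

-0.945 kg m⁻³

ΔT = +9.9 K, ΔS = +1.35 psu (deep − shallow).
Δρ/ρ₀ = −(1.9 × 10⁻⁴)(+9.9) + (7.1 × 10⁻⁴)(+1.35) = -9.225 × 10⁻⁴.
Δρ = 1024 × (-9.225 × 10⁻⁴) = -0.945 kg m⁻³.
Negative Δρ: lighter below, statically unstable.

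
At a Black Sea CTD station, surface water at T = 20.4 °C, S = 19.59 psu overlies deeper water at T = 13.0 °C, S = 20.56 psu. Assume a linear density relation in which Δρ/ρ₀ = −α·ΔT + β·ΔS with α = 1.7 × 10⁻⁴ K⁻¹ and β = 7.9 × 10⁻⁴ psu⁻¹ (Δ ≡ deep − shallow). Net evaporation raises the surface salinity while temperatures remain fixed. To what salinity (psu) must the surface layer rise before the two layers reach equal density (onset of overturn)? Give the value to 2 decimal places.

Neutral buoyancy requires −α(T_deep − T_surf) + β(S_deep − S_surf′) = 0.
S_surf′ = S_deep − (α/β)·ΔT = 20.56 − (1.7 × 10⁻⁴/7.9 × 10⁻⁴)·(-7.4) = 22.1524 psu.
Increase required: 22.1524 − 19.59 = 2.5624 psu.

22.15 psu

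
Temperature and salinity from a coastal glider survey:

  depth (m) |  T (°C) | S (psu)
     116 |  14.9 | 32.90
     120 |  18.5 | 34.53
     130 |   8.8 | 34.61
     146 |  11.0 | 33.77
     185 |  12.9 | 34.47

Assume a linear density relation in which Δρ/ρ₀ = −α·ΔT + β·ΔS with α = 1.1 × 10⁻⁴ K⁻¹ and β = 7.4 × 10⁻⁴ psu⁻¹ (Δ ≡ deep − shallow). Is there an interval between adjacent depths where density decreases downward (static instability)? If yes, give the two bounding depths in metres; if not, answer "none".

Evaluate Δρ/ρ₀ = −αΔT + βΔS across each adjacent pair:
  116–120 m: −αΔT+βΔS = −(1.1 × 10⁻⁴)(+3.6)+(7.4 × 10⁻⁴)(+1.63) = 8.1 × 10⁻⁴ → stable
  120–130 m: −αΔT+βΔS = −(1.1 × 10⁻⁴)(-9.7)+(7.4 × 10⁻⁴)(+0.08) = 1.1 × 10⁻³ → stable
  130–146 m: −αΔT+βΔS = −(1.1 × 10⁻⁴)(+2.2)+(7.4 × 10⁻⁴)(-0.84) = -8.6 × 10⁻⁴ → UNSTABLE
  146–185 m: −αΔT+βΔS = −(1.1 × 10⁻⁴)(+1.9)+(7.4 × 10⁻⁴)(+0.70) = 3.1 × 10⁻⁴ → stable
The 130–146 m interval has Δρ < 0: lighter water underlies denser water.

130–146 m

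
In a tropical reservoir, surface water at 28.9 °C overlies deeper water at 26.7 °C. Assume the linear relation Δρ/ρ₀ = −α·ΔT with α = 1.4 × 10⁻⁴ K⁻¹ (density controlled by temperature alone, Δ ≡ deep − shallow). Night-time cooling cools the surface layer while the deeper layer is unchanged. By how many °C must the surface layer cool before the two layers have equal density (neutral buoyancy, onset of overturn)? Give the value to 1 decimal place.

2.2 °C

With temperature the only control, equal density requires T_surf′ = T_deep.
T_surf′ = 26.7 °C.
Cooling required: 28.9 − 26.7 = 2.2 °C.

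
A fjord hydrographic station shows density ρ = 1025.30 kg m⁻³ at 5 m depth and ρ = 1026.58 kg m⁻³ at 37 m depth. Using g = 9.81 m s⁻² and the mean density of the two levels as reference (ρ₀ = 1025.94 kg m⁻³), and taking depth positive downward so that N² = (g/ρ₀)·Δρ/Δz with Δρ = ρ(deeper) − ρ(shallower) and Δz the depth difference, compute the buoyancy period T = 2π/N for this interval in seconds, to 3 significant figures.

321 s

Δρ = 1026.58 − 1025.30 = 1.28 kg m⁻³ over Δz = 37 − 5 = 32 m.
N² = (9.81/1025.94) × (1.28/32) = 3.8248 × 10⁻⁴ s⁻².
N = √(3.8248 × 10⁻⁴) = 0.019557 rad s⁻¹, so T = 2π/N = 321.28 s ≈ 321 s.
A positive N² confirms static stability across the interval.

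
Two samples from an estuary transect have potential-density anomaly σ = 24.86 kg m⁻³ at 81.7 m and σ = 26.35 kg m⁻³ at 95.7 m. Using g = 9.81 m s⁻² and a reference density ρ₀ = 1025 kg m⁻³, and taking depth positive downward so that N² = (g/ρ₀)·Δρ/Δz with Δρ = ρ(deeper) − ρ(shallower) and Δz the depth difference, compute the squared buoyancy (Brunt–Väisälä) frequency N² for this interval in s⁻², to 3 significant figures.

1.02 × 10⁻³ s⁻²

Δρ = 1026.35 − 1024.86 = 1.49 kg m⁻³ over Δz = 95.7 − 81.7 = 14 m.
N² = (9.81/1025) × (1.49/14) = 1.0186 × 10⁻³ s⁻² ≈ 1.02 × 10⁻³ s⁻².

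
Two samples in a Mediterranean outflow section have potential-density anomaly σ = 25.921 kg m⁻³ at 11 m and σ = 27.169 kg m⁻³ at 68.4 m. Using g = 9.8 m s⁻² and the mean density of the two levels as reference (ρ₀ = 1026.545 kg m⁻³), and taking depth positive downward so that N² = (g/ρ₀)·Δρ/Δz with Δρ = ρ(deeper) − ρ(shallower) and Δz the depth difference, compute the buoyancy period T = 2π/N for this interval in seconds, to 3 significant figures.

Δρ = 1027.169 − 1025.921 = 1.248 kg m⁻³ over Δz = 68.4 − 11 = 57.4 m.
N² = (9.8/1026.545) × (1.248/57.4) = 2.0756 × 10⁻⁴ s⁻².
N = √(2.0756 × 10⁻⁴) = 0.014407 rad s⁻¹, so T = 2π/N = 436.12 s ≈ 436 s.

436 s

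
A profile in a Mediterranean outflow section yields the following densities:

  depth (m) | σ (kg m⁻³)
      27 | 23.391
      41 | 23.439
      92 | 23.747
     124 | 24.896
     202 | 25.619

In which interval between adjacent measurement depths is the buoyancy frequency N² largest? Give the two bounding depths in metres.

92–124 m

Compute the density gradient over each adjacent pair:
  27–41 m: Δρ/Δz = 0.048/14 = 3.4 × 10⁻³ kg m⁻⁴
  41–92 m: Δρ/Δz = 0.308/51 = 6.0 × 10⁻³ kg m⁻⁴
  92–124 m: Δρ/Δz = 1.149/32 = 0.036 kg m⁻⁴
  124–202 m: Δρ/Δz = 0.723/78 = 9.3 × 10⁻³ kg m⁻⁴
The largest gradient is in the 92–124 m interval — the pycnocline.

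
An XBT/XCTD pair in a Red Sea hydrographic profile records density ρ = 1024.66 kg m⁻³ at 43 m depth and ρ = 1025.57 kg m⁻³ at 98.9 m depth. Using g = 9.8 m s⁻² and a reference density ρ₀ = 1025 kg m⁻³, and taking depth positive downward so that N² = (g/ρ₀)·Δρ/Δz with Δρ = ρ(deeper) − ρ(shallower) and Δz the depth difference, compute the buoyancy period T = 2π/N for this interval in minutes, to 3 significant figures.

8.39 min

Δρ = 1025.57 − 1024.66 = 0.91 kg m⁻³ over Δz = 98.9 − 43 = 55.9 m.
N² = (9.8/1025) × (0.91/55.9) = 1.5564 × 10⁻⁴ s⁻².
N = √(1.5564 × 10⁻⁴) = 0.012476 rad s⁻¹, so T = 2π/N = 503.62 s = 8.3937 min ≈ 8.39 min.
Since Δρ > 0 the layer is stably stratified.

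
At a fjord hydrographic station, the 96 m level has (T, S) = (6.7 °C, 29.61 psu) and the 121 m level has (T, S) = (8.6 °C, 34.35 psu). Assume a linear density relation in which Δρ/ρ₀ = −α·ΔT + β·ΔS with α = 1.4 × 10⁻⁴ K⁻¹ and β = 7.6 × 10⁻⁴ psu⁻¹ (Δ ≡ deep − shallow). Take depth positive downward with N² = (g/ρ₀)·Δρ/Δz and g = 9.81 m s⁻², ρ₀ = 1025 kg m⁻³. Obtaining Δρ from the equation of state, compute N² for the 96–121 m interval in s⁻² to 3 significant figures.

ΔT = +1.9 K, ΔS = +4.74 psu (deep − shallow).
Δρ/ρ₀ = −αΔT + βΔS = -2.66 × 10⁻⁴ + 3.6024 × 10⁻³ = 3.3364 × 10⁻³, so Δρ ≈ 3.420 kg m⁻³.
N² = (g/ρ₀)·Δρ/Δz = g·(Δρ/ρ₀)/Δz = 9.81 × 3.3364 × 10⁻³ / 25 = 1.3092 × 10⁻³ s⁻² ≈ 1.31 × 10⁻³ s⁻².

1.31 × 10⁻³ s⁻²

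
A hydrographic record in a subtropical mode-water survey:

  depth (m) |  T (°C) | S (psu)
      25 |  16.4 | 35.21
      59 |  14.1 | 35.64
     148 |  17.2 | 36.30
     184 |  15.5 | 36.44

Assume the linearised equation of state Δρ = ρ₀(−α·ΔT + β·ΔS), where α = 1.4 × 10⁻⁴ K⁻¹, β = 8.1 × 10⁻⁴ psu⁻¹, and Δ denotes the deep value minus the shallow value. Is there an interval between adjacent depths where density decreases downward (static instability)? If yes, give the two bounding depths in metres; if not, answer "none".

none

Evaluate Δρ/ρ₀ = −αΔT + βΔS across each adjacent pair:
  25–59 m: −αΔT+βΔS = −(1.4 × 10⁻⁴)(-2.3)+(8.1 × 10⁻⁴)(+0.43) = 6.7 × 10⁻⁴ → stable
  59–148 m: −αΔT+βΔS = −(1.4 × 10⁻⁴)(+3.1)+(8.1 × 10⁻⁴)(+0.66) = 1.0 × 10⁻⁴ → stable
  148–184 m: −αΔT+βΔS = −(1.4 × 10⁻⁴)(-1.7)+(8.1 × 10⁻⁴)(+0.14) = 3.5 × 10⁻⁴ → stable
Every interval has Δρ > 0: the column is stably stratified throughout.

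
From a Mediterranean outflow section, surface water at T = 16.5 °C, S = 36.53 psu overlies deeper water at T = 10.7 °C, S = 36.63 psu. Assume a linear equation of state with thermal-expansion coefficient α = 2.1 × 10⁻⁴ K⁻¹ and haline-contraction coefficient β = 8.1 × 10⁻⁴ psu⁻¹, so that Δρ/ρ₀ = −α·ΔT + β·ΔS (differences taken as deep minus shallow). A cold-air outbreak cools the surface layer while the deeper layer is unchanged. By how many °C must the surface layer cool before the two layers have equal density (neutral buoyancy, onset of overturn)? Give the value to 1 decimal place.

6.2 °C

Neutral buoyancy requires Δρ = 0, i.e. −α(T_deep − T_surf′) + β(S_deep − S_surf) = 0.
T_surf′ = T_deep − (β/α)·ΔS = 10.7 − (8.1 × 10⁻⁴/2.1 × 10⁻⁴)·(+0.10) = 10.314 °C.
Cooling required: 16.5 − (10.314) = 6.186 °C.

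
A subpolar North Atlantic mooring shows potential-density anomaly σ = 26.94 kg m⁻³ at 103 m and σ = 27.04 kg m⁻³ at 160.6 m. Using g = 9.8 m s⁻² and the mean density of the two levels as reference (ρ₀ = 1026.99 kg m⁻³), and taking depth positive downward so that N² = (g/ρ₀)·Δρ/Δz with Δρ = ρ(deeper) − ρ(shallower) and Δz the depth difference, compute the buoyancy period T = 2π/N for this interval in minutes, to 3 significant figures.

Δρ = 1027.04 − 1026.94 = 0.10 kg m⁻³ over Δz = 160.6 − 103 = 57.6 m.
N² = (9.8/1026.99) × (0.10/57.6) = 1.6567 × 10⁻⁵ s⁻².
N = √(1.6567 × 10⁻⁵) = 4.0703 × 10⁻³ rad s⁻¹, so T = 2π/N = 1.5437 × 10³ s = 25.728 min ≈ 25.7 min.

25.7 min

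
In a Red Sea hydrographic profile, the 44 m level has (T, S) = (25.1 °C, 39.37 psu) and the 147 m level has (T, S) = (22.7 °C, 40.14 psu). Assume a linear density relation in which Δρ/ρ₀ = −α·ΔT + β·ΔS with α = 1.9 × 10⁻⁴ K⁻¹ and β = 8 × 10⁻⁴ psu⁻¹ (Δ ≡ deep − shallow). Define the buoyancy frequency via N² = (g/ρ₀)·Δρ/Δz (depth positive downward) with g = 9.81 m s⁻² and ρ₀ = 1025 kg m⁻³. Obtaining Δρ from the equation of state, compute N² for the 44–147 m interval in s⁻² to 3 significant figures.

ΔT = -2.4 K, ΔS = +0.77 psu (deep − shallow).
Δρ/ρ₀ = −αΔT + βΔS = 4.56 × 10⁻⁴ + 6.16 × 10⁻⁴ = 1.072 × 10⁻³, so Δρ ≈ 1.099 kg m⁻³.
N² = (g/ρ₀)·Δρ/Δz = g·(Δρ/ρ₀)/Δz = 9.81 × 1.072 × 10⁻³ / 103 = 1.0210 × 10⁻⁴ s⁻² ≈ 1.02 × 10⁻⁴ s⁻².

1.02 × 10⁻⁴ s⁻²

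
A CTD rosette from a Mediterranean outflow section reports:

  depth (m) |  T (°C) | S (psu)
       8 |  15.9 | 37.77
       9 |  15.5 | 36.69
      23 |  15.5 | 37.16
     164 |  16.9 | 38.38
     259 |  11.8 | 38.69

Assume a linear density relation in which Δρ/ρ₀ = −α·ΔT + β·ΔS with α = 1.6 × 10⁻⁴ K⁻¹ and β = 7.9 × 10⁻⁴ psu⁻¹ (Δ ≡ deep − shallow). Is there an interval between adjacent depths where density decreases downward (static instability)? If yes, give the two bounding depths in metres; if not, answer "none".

8–9 m

Evaluate Δρ/ρ₀ = −αΔT + βΔS across each adjacent pair:
  8–9 m: −αΔT+βΔS = −(1.6 × 10⁻⁴)(-0.4)+(7.9 × 10⁻⁴)(-1.08) = -7.9 × 10⁻⁴ → UNSTABLE
  9–23 m: −αΔT+βΔS = −(1.6 × 10⁻⁴)(+0.0)+(7.9 × 10⁻⁴)(+0.47) = 3.7 × 10⁻⁴ → stable
  23–164 m: −αΔT+βΔS = −(1.6 × 10⁻⁴)(+1.4)+(7.9 × 10⁻⁴)(+1.22) = 7.4 × 10⁻⁴ → stable
  164–259 m: −αΔT+βΔS = −(1.6 × 10⁻⁴)(-5.1)+(7.9 × 10⁻⁴)(+0.31) = 1.1 × 10⁻³ → stable
The 8–9 m interval has Δρ < 0: lighter water underlies denser water.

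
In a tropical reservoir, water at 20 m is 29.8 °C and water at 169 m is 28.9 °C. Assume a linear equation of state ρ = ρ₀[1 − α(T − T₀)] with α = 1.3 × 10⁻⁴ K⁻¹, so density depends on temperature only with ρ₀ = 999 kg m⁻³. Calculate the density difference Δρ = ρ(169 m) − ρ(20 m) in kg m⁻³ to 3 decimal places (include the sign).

ΔT = -0.9 K, Δρ/ρ₀ = −αΔT = 1.17 × 10⁻⁴.
Δρ = 999 × (1.17 × 10⁻⁴) = +0.117 kg m⁻³.
Positive Δρ: denser below, stable.

+0.117 kg m⁻³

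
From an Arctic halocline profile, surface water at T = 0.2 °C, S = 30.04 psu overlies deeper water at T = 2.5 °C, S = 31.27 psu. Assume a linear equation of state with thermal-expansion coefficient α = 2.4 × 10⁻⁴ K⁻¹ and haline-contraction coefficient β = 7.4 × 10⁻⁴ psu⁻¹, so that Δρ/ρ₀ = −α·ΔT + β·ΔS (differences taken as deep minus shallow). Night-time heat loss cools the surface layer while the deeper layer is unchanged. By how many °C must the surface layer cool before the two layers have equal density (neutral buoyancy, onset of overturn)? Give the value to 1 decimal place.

1.5 °C

Neutral buoyancy requires Δρ = 0, i.e. −α(T_deep − T_surf′) + β(S_deep − S_surf) = 0.
T_surf′ = T_deep − (β/α)·ΔS = 2.5 − (7.4 × 10⁻⁴/2.4 × 10⁻⁴)·(+1.23) = -1.292 °C.
Cooling required: 0.2 − (-1.292) = 1.492 °C.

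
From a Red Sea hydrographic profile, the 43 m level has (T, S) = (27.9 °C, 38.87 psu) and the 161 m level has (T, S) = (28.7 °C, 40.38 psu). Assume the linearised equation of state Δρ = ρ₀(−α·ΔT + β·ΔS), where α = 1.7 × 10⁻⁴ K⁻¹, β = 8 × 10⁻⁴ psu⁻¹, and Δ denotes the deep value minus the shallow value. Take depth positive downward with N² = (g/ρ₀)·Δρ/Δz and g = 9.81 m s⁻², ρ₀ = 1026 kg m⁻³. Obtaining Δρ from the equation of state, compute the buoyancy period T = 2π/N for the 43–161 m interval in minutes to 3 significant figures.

ΔT = +0.8 K, ΔS = +1.51 psu (deep − shallow).
Δρ/ρ₀ = −αΔT + βΔS = -1.36 × 10⁻⁴ + 1.208 × 10⁻³ = 1.072 × 10⁻³, so Δρ ≈ 1.100 kg m⁻³.
N² = (g/ρ₀)·Δρ/Δz = g·(Δρ/ρ₀)/Δz = 9.81 × 1.072 × 10⁻³ / 118 = 8.9121 × 10⁻⁵ s⁻².
N = √(8.9121 × 10⁻⁵) = 9.4404 × 10⁻³ rad s⁻¹ → T = 2π/N = 665.56 s = 11.093 min ≈ 11.1 min.

11.1 min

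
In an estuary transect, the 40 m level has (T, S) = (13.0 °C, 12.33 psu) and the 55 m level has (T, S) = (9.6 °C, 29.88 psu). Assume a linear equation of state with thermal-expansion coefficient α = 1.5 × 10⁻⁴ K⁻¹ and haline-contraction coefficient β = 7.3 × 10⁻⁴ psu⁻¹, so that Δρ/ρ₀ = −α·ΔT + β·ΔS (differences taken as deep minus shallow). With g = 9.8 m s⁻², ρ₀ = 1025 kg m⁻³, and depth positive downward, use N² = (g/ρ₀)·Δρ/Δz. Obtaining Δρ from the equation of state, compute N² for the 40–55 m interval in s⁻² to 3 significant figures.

8.70 × 10⁻³ s⁻²

ΔT = -3.4 K, ΔS = +17.55 psu (deep − shallow).
Δρ/ρ₀ = −αΔT + βΔS = 5.10 × 10⁻⁴ + 0.0128115 = 0.0133215, so Δρ ≈ 13.65 kg m⁻³.
N² = (g/ρ₀)·Δρ/Δz = g·(Δρ/ρ₀)/Δz = 9.8 × 0.0133215 / 15 = 8.7034 × 10⁻³ s⁻² ≈ 8.70 × 10⁻³ s⁻².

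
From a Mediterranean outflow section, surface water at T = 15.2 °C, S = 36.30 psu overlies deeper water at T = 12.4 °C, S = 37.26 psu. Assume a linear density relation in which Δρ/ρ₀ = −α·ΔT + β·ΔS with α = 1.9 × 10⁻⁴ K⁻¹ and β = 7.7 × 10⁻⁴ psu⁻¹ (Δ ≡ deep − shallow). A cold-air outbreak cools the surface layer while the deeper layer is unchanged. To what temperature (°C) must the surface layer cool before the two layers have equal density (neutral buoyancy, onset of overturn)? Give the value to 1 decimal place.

Neutral buoyancy requires Δρ = 0, i.e. −α(T_deep − T_surf′) + β(S_deep − S_surf) = 0.
T_surf′ = T_deep − (β/α)·ΔS = 12.4 − (7.7 × 10⁻⁴/1.9 × 10⁻⁴)·(+0.96) = 8.509 °C.
Cooling required: 15.2 − (8.509) = 6.691 °C.

8.5 °C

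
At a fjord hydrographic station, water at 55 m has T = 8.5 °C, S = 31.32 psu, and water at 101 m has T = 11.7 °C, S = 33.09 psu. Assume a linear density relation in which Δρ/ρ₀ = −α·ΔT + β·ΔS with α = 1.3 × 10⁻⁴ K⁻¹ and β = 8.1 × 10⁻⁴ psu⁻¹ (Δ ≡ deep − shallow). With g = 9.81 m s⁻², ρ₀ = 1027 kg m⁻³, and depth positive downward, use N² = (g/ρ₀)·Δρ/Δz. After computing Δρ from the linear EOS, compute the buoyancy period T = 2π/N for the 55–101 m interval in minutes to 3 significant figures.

7.11 min

ΔT = +3.2 K, ΔS = +1.77 psu (deep − shallow).
Δρ/ρ₀ = −αΔT + βΔS = -4.16 × 10⁻⁴ + 1.4337 × 10⁻³ = 1.0177 × 10⁻³, so Δρ ≈ 1.045 kg m⁻³.
N² = (g/ρ₀)·Δρ/Δz = g·(Δρ/ρ₀)/Δz = 9.81 × 1.0177 × 10⁻³ / 46 = 2.1704 × 10⁻⁴ s⁻².
N = √(2.1704 × 10⁻⁴) = 0.014732 rad s⁻¹ → T = 2π/N = 426.50 s = 7.1083 min ≈ 7.11 min.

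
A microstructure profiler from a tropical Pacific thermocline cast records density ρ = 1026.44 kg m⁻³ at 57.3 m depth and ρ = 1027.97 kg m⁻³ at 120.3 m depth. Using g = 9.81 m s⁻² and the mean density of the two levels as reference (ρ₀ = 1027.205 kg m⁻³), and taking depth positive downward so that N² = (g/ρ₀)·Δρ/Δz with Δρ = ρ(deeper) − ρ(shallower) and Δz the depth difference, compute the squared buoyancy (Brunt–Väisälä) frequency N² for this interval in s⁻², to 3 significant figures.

2.32 × 10⁻⁴ s⁻²

Δρ = 1027.97 − 1026.44 = 1.53 kg m⁻³ over Δz = 120.3 − 57.3 = 63 m.
N² = (9.81/1027.205) × (1.53/63) = 2.3193 × 10⁻⁴ s⁻² ≈ 2.32 × 10⁻⁴ s⁻².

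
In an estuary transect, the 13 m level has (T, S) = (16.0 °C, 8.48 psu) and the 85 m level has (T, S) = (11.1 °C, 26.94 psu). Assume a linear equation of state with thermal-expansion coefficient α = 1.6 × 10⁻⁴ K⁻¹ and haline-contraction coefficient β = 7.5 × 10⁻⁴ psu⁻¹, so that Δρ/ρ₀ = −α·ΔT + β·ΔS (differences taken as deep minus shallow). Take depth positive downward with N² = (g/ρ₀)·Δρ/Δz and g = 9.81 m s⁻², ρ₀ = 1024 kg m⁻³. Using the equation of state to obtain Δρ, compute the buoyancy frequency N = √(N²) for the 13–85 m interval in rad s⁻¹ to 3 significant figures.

0.0446 rad s⁻¹

ΔT = -4.9 K, ΔS = +18.46 psu (deep − shallow).
Δρ/ρ₀ = −αΔT + βΔS = 7.84 × 10⁻⁴ + 0.013845 = 0.014629, so Δρ ≈ 14.98 kg m⁻³.
N² = (g/ρ₀)·Δρ/Δz = g·(Δρ/ρ₀)/Δz = 9.81 × 0.014629 / 72 = 1.9932 × 10⁻³ s⁻².
N = √(1.9932 × 10⁻³) = 0.044645 rad s⁻¹ ≈ 0.0446 rad s⁻¹.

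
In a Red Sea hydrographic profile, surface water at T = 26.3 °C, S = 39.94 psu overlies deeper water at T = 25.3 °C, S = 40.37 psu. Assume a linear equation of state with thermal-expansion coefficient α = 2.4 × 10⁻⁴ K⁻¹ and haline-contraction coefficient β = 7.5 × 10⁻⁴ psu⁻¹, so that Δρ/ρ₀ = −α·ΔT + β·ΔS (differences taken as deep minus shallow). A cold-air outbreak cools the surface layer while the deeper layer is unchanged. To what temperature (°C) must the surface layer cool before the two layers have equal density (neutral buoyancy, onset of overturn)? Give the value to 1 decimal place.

Neutral buoyancy requires Δρ = 0, i.e. −α(T_deep − T_surf′) + β(S_deep − S_surf) = 0.
T_surf′ = T_deep − (β/α)·ΔS = 25.3 − (7.5 × 10⁻⁴/2.4 × 10⁻⁴)·(+0.43) = 23.956 °C.
Cooling required: 26.3 − (23.956) = 2.344 °C.

24.0 °C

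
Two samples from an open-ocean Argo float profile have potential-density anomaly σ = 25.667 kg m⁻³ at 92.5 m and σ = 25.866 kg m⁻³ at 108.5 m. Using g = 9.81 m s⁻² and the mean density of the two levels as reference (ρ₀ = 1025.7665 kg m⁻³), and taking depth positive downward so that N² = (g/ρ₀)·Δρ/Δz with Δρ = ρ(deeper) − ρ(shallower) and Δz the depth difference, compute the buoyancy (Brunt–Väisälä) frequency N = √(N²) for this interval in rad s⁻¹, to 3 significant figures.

Δρ = 1025.866 − 1025.667 = 0.199 kg m⁻³ over Δz = 108.5 − 92.5 = 16 m.
N² = (9.81/1025.7665) × (0.199/16) = 1.1895 × 10⁻⁴ s⁻².
N = √(1.1895 × 10⁻⁴) = 0.010906 rad s⁻¹ ≈ 0.0109 rad s⁻¹.

0.0109 rad s⁻¹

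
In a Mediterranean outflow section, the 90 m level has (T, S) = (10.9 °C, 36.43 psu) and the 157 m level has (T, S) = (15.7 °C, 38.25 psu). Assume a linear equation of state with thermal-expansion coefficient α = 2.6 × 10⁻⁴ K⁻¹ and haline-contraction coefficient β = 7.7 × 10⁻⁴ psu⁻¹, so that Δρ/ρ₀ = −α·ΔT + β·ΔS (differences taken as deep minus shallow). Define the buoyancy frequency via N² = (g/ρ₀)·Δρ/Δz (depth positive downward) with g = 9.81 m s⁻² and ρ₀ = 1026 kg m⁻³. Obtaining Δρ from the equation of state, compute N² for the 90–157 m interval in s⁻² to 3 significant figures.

ΔT = +4.8 K, ΔS = +1.82 psu (deep − shallow).
Δρ/ρ₀ = −αΔT + βΔS = -1.248 × 10⁻³ + 1.4014 × 10⁻³ = 1.534 × 10⁻⁴, so Δρ ≈ 0.1574 kg m⁻³.
N² = (g/ρ₀)·Δρ/Δz = g·(Δρ/ρ₀)/Δz = 9.81 × 1.534 × 10⁻⁴ / 67 = 2.2461 × 10⁻⁵ s⁻² ≈ 2.25 × 10⁻⁵ s⁻².

2.25 × 10⁻⁵ s⁻²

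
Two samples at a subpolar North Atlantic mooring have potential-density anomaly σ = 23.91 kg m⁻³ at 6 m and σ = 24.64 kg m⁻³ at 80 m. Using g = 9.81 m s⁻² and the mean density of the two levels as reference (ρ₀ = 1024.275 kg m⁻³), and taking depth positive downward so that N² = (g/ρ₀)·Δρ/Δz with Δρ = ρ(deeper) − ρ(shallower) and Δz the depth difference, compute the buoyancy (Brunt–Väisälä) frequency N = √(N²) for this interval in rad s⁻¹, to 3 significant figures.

9.72 × 10⁻³ rad s⁻¹

Δρ = 1024.64 − 1023.91 = 0.73 kg m⁻³ over Δz = 80 − 6 = 74 m.
N² = (9.81/1024.275) × (0.73/74) = 9.4481 × 10⁻⁵ s⁻².
N = √(9.4481 × 10⁻⁵) = 9.7201 × 10⁻³ rad s⁻¹ ≈ 9.72 × 10⁻³ rad s⁻¹.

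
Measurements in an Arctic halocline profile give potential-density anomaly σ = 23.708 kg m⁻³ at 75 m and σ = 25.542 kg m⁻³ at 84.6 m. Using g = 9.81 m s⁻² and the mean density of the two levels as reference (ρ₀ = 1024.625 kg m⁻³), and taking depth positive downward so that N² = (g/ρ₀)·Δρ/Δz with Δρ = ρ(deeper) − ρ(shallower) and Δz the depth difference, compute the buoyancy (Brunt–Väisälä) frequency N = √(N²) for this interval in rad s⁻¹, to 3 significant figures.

Δρ = 1025.542 − 1023.708 = 1.834 kg m⁻³ over Δz = 84.6 − 75 = 9.6 m.
N² = (9.81/1024.625) × (1.834/9.6) = 1.8291 × 10⁻³ s⁻².
N = √(1.8291 × 10⁻³) = 0.042768 rad s⁻¹ ≈ 0.0428 rad s⁻¹.

0.0428 rad s⁻¹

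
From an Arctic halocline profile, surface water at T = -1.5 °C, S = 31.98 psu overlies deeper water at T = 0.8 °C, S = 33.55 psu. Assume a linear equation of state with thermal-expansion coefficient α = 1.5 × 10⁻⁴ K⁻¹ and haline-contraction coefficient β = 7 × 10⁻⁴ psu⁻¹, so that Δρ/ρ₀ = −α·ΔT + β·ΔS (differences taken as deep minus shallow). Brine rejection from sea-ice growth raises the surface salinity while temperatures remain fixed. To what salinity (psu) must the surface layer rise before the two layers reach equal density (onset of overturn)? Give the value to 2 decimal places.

33.06 psu

Neutral buoyancy requires −α(T_deep − T_surf) + β(S_deep − S_surf′) = 0.
S_surf′ = S_deep − (α/β)·ΔT = 33.55 − (1.5 × 10⁻⁴/7 × 10⁻⁴)·(+2.3) = 33.0571 psu.
Increase required: 33.0571 − 31.98 = 1.0771 psu.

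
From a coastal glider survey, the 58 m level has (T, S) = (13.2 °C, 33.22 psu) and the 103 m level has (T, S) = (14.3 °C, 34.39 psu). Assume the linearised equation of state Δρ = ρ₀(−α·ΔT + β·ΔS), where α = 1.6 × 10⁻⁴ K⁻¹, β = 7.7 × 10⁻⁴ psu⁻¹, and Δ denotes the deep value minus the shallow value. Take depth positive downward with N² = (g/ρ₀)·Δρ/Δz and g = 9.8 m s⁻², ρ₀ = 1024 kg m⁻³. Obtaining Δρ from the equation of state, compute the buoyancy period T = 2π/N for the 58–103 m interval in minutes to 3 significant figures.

ΔT = +1.1 K, ΔS = +1.17 psu (deep − shallow).
Δρ/ρ₀ = −αΔT + βΔS = -1.76 × 10⁻⁴ + 9.009 × 10⁻⁴ = 7.249 × 10⁻⁴, so Δρ ≈ 0.7423 kg m⁻³.
N² = (g/ρ₀)·Δρ/Δz = g·(Δρ/ρ₀)/Δz = 9.8 × 7.249 × 10⁻⁴ / 45 = 1.5787 × 10⁻⁴ s⁻².
N = √(1.5787 × 10⁻⁴) = 0.012565 rad s⁻¹ → T = 2π/N = 500.05 s = 8.3342 min ≈ 8.33 min.

8.33 min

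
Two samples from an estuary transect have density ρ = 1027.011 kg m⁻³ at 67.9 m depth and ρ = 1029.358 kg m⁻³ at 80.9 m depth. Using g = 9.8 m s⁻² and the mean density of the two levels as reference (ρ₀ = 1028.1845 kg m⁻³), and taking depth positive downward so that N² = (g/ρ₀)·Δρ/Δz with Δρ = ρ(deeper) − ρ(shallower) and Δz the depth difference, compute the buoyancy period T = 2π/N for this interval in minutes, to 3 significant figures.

2.52 min

Δρ = 1029.358 − 1027.011 = 2.347 kg m⁻³ over Δz = 80.9 − 67.9 = 13 m.
N² = (9.8/1028.1845) × (2.347/13) = 1.7208 × 10⁻³ s⁻².
N = √(1.7208 × 10⁻³) = 0.041483 rad s⁻¹, so T = 2π/N = 151.46 s = 2.5243 min ≈ 2.52 min.
A positive N² confirms static stability across the interval.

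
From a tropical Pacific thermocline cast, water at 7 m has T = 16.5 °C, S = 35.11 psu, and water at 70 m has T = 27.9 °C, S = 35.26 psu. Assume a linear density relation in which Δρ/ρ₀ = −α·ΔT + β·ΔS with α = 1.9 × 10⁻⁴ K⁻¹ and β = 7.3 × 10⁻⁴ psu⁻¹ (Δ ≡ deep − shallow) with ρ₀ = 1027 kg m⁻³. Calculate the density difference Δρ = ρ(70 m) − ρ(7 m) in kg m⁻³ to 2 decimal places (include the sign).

ΔT = +11.4 K, ΔS = +0.15 psu (deep − shallow).
Δρ/ρ₀ = −(1.9 × 10⁻⁴)(+11.4) + (7.3 × 10⁻⁴)(+0.15) = -2.0565 × 10⁻³.
Δρ = 1027 × (-2.0565 × 10⁻³) = -2.11 kg m⁻³.
Negative Δρ: lighter below, statically unstable.

-2.11 kg m⁻³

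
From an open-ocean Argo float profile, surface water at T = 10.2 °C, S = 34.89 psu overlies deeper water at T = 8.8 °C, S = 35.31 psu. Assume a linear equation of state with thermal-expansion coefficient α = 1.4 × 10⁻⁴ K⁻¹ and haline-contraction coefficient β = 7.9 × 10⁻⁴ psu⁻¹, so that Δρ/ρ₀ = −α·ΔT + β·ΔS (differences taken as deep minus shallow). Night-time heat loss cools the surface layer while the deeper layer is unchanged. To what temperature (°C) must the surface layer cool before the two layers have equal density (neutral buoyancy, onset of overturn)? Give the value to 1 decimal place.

Neutral buoyancy requires Δρ = 0, i.e. −α(T_deep − T_surf′) + β(S_deep − S_surf) = 0.
T_surf′ = T_deep − (β/α)·ΔS = 8.8 − (7.9 × 10⁻⁴/1.4 × 10⁻⁴)·(+0.42) = 6.430 °C.
Cooling required: 10.2 − (6.430) = 3.770 °C.

6.4 °C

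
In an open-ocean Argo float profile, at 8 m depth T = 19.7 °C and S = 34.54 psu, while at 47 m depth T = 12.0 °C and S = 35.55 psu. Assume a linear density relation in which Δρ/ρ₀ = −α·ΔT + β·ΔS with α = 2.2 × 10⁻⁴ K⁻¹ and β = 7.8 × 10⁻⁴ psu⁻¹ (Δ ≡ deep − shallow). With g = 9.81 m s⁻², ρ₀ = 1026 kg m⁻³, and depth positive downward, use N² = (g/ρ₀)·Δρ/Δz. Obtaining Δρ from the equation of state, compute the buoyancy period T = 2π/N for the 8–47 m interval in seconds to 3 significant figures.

251 s

ΔT = -7.7 K, ΔS = +1.01 psu (deep − shallow).
Δρ/ρ₀ = −αΔT + βΔS = 1.694 × 10⁻³ + 7.878 × 10⁻⁴ = 2.4818 × 10⁻³, so Δρ ≈ 2.546 kg m⁻³.
N² = (g/ρ₀)·Δρ/Δz = g·(Δρ/ρ₀)/Δz = 9.81 × 2.4818 × 10⁻³ / 39 = 6.2427 × 10⁻⁴ s⁻².
N = √(6.2427 × 10⁻⁴) = 0.024985 rad s⁻¹ → T = 2π/N = 251.48 s ≈ 251 s.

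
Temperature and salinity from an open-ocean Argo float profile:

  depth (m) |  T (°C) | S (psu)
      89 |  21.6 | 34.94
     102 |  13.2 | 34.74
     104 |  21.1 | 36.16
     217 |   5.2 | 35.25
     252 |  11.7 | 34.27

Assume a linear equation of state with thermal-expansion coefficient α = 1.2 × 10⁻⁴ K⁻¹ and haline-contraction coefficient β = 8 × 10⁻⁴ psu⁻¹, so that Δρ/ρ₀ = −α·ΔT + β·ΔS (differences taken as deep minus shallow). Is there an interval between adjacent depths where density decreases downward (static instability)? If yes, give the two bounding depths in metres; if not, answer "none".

217–252 m

Evaluate Δρ/ρ₀ = −αΔT + βΔS across each adjacent pair:
  89–102 m: −αΔT+βΔS = −(1.2 × 10⁻⁴)(-8.4)+(8 × 10⁻⁴)(-0.20) = 8.5 × 10⁻⁴ → stable
  102–104 m: −αΔT+βΔS = −(1.2 × 10⁻⁴)(+7.9)+(8 × 10⁻⁴)(+1.42) = 1.9 × 10⁻⁴ → stable
  104–217 m: −αΔT+βΔS = −(1.2 × 10⁻⁴)(-15.9)+(8 × 10⁻⁴)(-0.91) = 1.2 × 10⁻³ → stable
  217–252 m: −αΔT+βΔS = −(1.2 × 10⁻⁴)(+6.5)+(8 × 10⁻⁴)(-0.98) = -1.6 × 10⁻³ → UNSTABLE
The 217–252 m interval has Δρ < 0: lighter water underlies denser water.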